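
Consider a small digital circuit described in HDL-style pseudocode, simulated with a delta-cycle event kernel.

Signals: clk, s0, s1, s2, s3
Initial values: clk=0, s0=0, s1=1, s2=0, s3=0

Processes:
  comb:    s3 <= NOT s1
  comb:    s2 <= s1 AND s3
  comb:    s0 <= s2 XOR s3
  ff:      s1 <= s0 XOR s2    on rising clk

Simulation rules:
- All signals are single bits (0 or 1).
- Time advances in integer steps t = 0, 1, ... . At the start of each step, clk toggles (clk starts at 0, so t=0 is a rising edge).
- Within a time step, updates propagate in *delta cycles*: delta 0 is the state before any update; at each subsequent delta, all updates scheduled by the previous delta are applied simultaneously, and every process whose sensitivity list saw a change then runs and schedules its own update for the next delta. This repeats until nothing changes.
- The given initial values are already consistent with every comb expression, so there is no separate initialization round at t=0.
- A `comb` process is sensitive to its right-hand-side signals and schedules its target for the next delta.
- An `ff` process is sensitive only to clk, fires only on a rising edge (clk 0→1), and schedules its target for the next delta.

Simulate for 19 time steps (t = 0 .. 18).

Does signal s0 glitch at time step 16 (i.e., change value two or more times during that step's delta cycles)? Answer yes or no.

t0.Δ0 s1=1 s3=0 s0=0 clk=0 s2=0
t0.Δ1 s1=1 s3=0 s0=0 clk=1 s2=0
t0.Δ2 s1=0 s3=0 s0=0 clk=1 s2=0
t0.Δ3 s1=0 s3=1 s0=0 clk=1 s2=0
t0.Δ4 s1=0 s3=1 s0=1 clk=1 s2=0
t1.Δ0 s1=0 s3=1 s0=1 clk=1 s2=0
t1.Δ1 s1=0 s3=1 s0=1 clk=0 s2=0
t2.Δ0 s1=0 s3=1 s0=1 clk=0 s2=0
t2.Δ1 s1=0 s3=1 s0=1 clk=1 s2=0
t2.Δ2 s1=1 s3=1 s0=1 clk=1 s2=0
t2.Δ3 s1=1 s3=0 s0=1 clk=1 s2=1
t2.Δ4 s1=1 s3=0 s0=1 clk=1 s2=0
t2.Δ5 s1=1 s3=0 s0=0 clk=1 s2=0
t3.Δ0 s1=1 s3=0 s0=0 clk=1 s2=0
t3.Δ1 s1=1 s3=0 s0=0 clk=0 s2=0
t4.Δ0 s1=1 s3=0 s0=0 clk=0 s2=0
t4.Δ1 s1=1 s3=0 s0=0 clk=1 s2=0
t4.Δ2 s1=0 s3=0 s0=0 clk=1 s2=0
t4.Δ3 s1=0 s3=1 s0=0 clk=1 s2=0
t4.Δ4 s1=0 s3=1 s0=1 clk=1 s2=0
t5.Δ0 s1=0 s3=1 s0=1 clk=1 s2=0
t5.Δ1 s1=0 s3=1 s0=1 clk=0 s2=0
t6.Δ0 s1=0 s3=1 s0=1 clk=0 s2=0
t6.Δ1 s1=0 s3=1 s0=1 clk=1 s2=0
t6.Δ2 s1=1 s3=1 s0=1 clk=1 s2=0
t6.Δ3 s1=1 s3=0 s0=1 clk=1 s2=1
t6.Δ4 s1=1 s3=0 s0=1 clk=1 s2=0
t6.Δ5 s1=1 s3=0 s0=0 clk=1 s2=0
t7.Δ0 s1=1 s3=0 s0=0 clk=1 s2=0
t7.Δ1 s1=1 s3=0 s0=0 clk=0 s2=0
t8.Δ0 s1=1 s3=0 s0=0 clk=0 s2=0
t8.Δ1 s1=1 s3=0 s0=0 clk=1 s2=0
t8.Δ2 s1=0 s3=0 s0=0 clk=1 s2=0
t8.Δ3 s1=0 s3=1 s0=0 clk=1 s2=0
t8.Δ4 s1=0 s3=1 s0=1 clk=1 s2=0
t9.Δ0 s1=0 s3=1 s0=1 clk=1 s2=0
t9.Δ1 s1=0 s3=1 s0=1 clk=0 s2=0
t10.Δ0 s1=0 s3=1 s0=1 clk=0 s2=0
t10.Δ1 s1=0 s3=1 s0=1 clk=1 s2=0
t10.Δ2 s1=1 s3=1 s0=1 clk=1 s2=0
t10.Δ3 s1=1 s3=0 s0=1 clk=1 s2=1
t10.Δ4 s1=1 s3=0 s0=1 clk=1 s2=0
t10.Δ5 s1=1 s3=0 s0=0 clk=1 s2=0
t11.Δ0 s1=1 s3=0 s0=0 clk=1 s2=0
t11.Δ1 s1=1 s3=0 s0=0 clk=0 s2=0
t12.Δ0 s1=1 s3=0 s0=0 clk=0 s2=0
t12.Δ1 s1=1 s3=0 s0=0 clk=1 s2=0
t12.Δ2 s1=0 s3=0 s0=0 clk=1 s2=0
t12.Δ3 s1=0 s3=1 s0=0 clk=1 s2=0
t12.Δ4 s1=0 s3=1 s0=1 clk=1 s2=0
t13.Δ0 s1=0 s3=1 s0=1 clk=1 s2=0
t13.Δ1 s1=0 s3=1 s0=1 clk=0 s2=0
t14.Δ0 s1=0 s3=1 s0=1 clk=0 s2=0
t14.Δ1 s1=0 s3=1 s0=1 clk=1 s2=0
t14.Δ2 s1=1 s3=1 s0=1 clk=1 s2=0
t14.Δ3 s1=1 s3=0 s0=1 clk=1 s2=1
t14.Δ4 s1=1 s3=0 s0=1 clk=1 s2=0
t14.Δ5 s1=1 s3=0 s0=0 clk=1 s2=0
t15.Δ0 s1=1 s3=0 s0=0 clk=1 s2=0
t15.Δ1 s1=1 s3=0 s0=0 clk=0 s2=0
t16.Δ0 s1=1 s3=0 s0=0 clk=0 s2=0
t16.Δ1 s1=1 s3=0 s0=0 clk=1 s2=0
t16.Δ2 s1=0 s3=0 s0=0 clk=1 s2=0
t16.Δ3 s1=0 s3=1 s0=0 clk=1 s2=0
t16.Δ4 s1=0 s3=1 s0=1 clk=1 s2=0
t17.Δ0 s1=0 s3=1 s0=1 clk=1 s2=0
t17.Δ1 s1=0 s3=1 s0=1 clk=0 s2=0
t18.Δ0 s1=0 s3=1 s0=1 clk=0 s2=0
t18.Δ1 s1=0 s3=1 s0=1 clk=1 s2=0
t18.Δ2 s1=1 s3=1 s0=1 clk=1 s2=0
t18.Δ3 s1=1 s3=0 s0=1 clk=1 s2=1
t18.Δ4 s1=1 s3=0 s0=1 clk=1 s2=0
t18.Δ5 s1=1 s3=0 s0=0 clk=1 s2=0

no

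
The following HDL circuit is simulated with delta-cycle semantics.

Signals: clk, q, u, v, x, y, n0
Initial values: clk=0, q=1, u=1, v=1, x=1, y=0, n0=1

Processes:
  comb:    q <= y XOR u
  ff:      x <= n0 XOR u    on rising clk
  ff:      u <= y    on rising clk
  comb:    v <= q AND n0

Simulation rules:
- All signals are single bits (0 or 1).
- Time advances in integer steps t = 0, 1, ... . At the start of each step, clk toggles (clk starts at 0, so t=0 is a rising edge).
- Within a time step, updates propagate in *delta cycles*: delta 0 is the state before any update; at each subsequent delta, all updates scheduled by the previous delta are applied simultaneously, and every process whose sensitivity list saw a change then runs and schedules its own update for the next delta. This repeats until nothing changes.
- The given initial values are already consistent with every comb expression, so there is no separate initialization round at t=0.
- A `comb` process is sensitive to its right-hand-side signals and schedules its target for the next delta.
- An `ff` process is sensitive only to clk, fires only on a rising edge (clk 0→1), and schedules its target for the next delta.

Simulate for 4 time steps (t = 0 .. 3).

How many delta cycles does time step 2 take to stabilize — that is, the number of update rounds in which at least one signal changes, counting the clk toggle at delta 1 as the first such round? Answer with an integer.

2

[bits: y,clk,u,q,n0,x,v]
t=0: Δ0=0011111 Δ1=0111111 Δ2=0101101 Δ3=0100101 Δ4=0100100 | 4Δ
t=1: Δ0=0100100 Δ1=0000100 | 1Δ
t=2: Δ0=0000100 Δ1=0100100 Δ2=0100110 | 2Δ
t=3: Δ0=0100110 Δ1=0000110 | 1Δ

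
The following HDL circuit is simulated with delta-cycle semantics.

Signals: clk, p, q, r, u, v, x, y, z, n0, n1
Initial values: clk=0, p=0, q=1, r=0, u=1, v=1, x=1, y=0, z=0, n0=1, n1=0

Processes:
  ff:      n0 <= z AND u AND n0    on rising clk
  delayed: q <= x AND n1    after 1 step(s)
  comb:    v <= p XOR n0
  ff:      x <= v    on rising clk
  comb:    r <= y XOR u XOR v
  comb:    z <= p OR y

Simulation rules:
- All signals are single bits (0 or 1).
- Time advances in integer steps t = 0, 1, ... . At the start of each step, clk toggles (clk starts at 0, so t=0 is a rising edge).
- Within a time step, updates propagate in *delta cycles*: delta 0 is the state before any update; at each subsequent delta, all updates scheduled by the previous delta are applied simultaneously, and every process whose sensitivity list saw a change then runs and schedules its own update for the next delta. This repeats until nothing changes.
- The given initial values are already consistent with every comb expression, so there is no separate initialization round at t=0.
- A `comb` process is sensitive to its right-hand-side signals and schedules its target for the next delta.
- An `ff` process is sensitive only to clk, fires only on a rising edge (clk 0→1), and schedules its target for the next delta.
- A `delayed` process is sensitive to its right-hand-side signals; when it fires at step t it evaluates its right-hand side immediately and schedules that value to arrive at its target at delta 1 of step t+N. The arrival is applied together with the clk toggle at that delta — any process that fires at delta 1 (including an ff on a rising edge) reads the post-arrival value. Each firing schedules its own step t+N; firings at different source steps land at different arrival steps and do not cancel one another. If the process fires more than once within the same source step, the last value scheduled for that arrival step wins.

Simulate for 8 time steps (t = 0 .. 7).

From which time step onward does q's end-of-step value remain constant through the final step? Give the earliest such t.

3

[bits: n1,x,z,p,n0,v,y,u,clk,q,r]
t=0: Δ0=01001101010 Δ1=01001101110 Δ2=01000101110 Δ3=01000001110 Δ4=01000001111 | 4Δ
t=1: Δ0=01000001111 Δ1=01000001011 | 1Δ
t=2: Δ0=01000001011 Δ1=01000001111 Δ2=00000001111 | 2Δ
t=3: Δ0=00000001111 Δ1=00000001001 | 1Δ
t=4: Δ0=00000001001 Δ1=00000001101 | 1Δ
t=5: Δ0=00000001101 Δ1=00000001001 | 1Δ
t=6: Δ0=00000001001 Δ1=00000001101 | 1Δ
t=7: Δ0=00000001101 Δ1=00000001001 | 1Δ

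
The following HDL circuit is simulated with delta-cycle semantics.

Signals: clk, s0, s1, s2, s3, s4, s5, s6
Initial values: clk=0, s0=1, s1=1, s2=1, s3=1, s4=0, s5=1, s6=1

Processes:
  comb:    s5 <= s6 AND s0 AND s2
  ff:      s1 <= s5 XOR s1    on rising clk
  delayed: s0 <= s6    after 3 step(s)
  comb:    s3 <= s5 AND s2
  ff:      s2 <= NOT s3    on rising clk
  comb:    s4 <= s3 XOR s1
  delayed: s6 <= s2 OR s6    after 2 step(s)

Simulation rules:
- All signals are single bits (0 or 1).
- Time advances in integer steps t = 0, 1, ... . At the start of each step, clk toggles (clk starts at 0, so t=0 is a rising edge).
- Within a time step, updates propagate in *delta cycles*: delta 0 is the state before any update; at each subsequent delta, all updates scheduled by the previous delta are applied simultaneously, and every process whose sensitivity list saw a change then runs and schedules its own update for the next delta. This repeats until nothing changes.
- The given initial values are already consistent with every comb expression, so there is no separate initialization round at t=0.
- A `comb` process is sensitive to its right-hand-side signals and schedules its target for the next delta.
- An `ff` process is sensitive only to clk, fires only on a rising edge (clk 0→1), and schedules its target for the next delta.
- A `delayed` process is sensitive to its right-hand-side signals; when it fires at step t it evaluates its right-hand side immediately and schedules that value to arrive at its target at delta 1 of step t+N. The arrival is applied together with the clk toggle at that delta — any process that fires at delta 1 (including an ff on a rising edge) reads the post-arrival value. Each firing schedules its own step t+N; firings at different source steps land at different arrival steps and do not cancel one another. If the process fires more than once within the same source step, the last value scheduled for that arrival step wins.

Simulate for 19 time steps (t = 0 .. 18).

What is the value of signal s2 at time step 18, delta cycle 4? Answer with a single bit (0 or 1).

1

[bits: clk,s6,s3,s2,s0,s1,s5,s4]
t=0: Δ0=01111110 Δ1=11111110 Δ2=11101010 Δ3=11001001 Δ4=11001000 | 4Δ
t=1: Δ0=11001000 Δ1=01001000 | 1Δ
t=2: Δ0=01001000 Δ1=11001000 Δ2=11011000 Δ3=11011010 Δ4=11111010 Δ5=11111011 | 5Δ
t=3: Δ0=11111011 Δ1=01111011 | 1Δ
t=4: Δ0=01111011 Δ1=11111011 Δ2=11101111 Δ3=11001100 Δ4=11001101 | 4Δ
t=5: Δ0=11001101 Δ1=01001101 | 1Δ
t=6: Δ0=01001101 Δ1=11001101 Δ2=11011101 Δ3=11011111 Δ4=11111111 Δ5=11111110 | 5Δ
t=7: Δ0=11111110 Δ1=01111110 | 1Δ
t=8: Δ0=01111110 Δ1=11111110 Δ2=11101010 Δ3=11001001 Δ4=11001000 | 4Δ
t=9: Δ0=11001000 Δ1=01001000 | 1Δ
t=10: Δ0=01001000 Δ1=11001000 Δ2=11011000 Δ3=11011010 Δ4=11111010 Δ5=11111011 | 5Δ
t=11: Δ0=11111011 Δ1=01111011 | 1Δ
t=12: Δ0=01111011 Δ1=11111011 Δ2=11101111 Δ3=11001100 Δ4=11001101 | 4Δ
t=13: Δ0=11001101 Δ1=01001101 | 1Δ
t=14: Δ0=01001101 Δ1=11001101 Δ2=11011101 Δ3=11011111 Δ4=11111111 Δ5=11111110 | 5Δ
t=15: Δ0=11111110 Δ1=01111110 | 1Δ
t=16: Δ0=01111110 Δ1=11111110 Δ2=11101010 Δ3=11001001 Δ4=11001000 | 4Δ
t=17: Δ0=11001000 Δ1=01001000 | 1Δ
t=18: Δ0=01001000 Δ1=11001000 Δ2=11011000 Δ3=11011010 Δ4=11111010 Δ5=11111011 | 5Δ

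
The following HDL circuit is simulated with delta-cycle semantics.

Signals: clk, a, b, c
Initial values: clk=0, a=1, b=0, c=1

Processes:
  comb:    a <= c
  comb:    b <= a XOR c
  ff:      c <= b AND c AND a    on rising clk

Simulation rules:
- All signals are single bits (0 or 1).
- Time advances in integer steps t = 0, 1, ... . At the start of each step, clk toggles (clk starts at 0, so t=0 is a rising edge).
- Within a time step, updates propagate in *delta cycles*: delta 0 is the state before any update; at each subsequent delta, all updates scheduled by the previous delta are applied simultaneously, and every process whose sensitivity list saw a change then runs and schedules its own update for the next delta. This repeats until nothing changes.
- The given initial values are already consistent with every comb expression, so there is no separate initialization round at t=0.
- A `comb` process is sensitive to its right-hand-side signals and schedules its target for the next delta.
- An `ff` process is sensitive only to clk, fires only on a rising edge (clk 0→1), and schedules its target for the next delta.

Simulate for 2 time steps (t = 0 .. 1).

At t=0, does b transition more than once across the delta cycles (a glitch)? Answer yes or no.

[bits: c,b,clk,a]
t=0: Δ0=1001 Δ1=1011 Δ2=0011 Δ3=0110 Δ4=0010 | 4Δ
t=1: Δ0=0010 Δ1=0000 | 1Δ

yes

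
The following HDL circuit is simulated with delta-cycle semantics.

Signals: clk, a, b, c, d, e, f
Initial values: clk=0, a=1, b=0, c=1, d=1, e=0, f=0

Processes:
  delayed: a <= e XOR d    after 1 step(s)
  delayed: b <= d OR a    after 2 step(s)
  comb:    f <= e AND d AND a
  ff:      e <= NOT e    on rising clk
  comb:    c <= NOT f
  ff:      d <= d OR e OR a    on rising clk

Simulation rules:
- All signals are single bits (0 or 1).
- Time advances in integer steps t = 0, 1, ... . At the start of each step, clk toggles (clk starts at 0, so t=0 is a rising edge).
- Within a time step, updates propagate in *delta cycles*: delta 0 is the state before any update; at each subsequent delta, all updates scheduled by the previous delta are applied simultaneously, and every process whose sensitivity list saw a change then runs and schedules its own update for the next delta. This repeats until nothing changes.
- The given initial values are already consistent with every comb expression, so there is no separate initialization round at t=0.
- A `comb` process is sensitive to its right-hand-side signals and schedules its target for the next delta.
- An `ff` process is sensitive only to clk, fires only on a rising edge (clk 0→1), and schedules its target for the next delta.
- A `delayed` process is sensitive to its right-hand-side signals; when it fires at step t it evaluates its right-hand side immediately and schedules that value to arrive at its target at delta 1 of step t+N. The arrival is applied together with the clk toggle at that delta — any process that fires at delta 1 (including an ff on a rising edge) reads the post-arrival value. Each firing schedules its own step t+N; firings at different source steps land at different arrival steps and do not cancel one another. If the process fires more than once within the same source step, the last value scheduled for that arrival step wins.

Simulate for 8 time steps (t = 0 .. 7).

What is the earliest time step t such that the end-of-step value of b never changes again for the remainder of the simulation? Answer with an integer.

[bits: d,clk,e,a,b,f,c]
t=0: Δ0=1001001 Δ1=1101001 Δ2=1111001 Δ3=1111011 Δ4=1111010 | 4Δ
t=1: Δ0=1111010 Δ1=1010010 Δ2=1010000 Δ3=1010001 | 3Δ
t=2: Δ0=1010001 Δ1=1110001 Δ2=1100001 | 2Δ
t=3: Δ0=1100001 Δ1=1001101 | 1Δ
t=4: Δ0=1001101 Δ1=1101101 Δ2=1111101 Δ3=1111111 Δ4=1111110 | 4Δ
t=5: Δ0=1111110 Δ1=1010110 Δ2=1010100 Δ3=1010101 | 3Δ
t=6: Δ0=1010101 Δ1=1110101 Δ2=1100101 | 2Δ
t=7: Δ0=1100101 Δ1=1001101 | 1Δ

3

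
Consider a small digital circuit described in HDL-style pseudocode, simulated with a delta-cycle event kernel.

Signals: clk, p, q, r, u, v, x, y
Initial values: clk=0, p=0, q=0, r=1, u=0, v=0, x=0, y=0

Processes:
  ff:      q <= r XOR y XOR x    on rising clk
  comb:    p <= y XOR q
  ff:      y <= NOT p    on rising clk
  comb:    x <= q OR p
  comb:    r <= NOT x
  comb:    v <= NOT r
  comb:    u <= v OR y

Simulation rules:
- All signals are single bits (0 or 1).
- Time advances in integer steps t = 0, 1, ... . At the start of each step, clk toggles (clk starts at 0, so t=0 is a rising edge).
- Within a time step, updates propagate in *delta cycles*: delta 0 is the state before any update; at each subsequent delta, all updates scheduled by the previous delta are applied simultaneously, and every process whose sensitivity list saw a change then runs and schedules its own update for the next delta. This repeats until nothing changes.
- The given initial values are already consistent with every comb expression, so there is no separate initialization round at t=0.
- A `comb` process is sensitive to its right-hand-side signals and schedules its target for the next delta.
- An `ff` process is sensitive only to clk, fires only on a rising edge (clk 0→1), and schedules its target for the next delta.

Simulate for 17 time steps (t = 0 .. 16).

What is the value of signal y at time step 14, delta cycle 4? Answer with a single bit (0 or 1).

1

[bits: p,clk,u,x,y,q,r,v]
t=0: Δ0=00000010 Δ1=01000010 Δ2=01001110 Δ3=01111110 Δ4=01111100 Δ5=01111101 | 5Δ
t=1: Δ0=01111101 Δ1=00111101 | 1Δ
t=2: Δ0=00111101 Δ1=01111101 Δ2=01111001 Δ3=11101001 Δ4=11111011 Δ5=11111000 Δ6=11111001 | 6Δ
t=3: Δ0=11111001 Δ1=10111001 | 1Δ
t=4: Δ0=10111001 Δ1=11111001 Δ2=11110001 Δ3=01110001 Δ4=01100001 Δ5=01100011 Δ6=01100010 Δ7=01000010 | 7Δ
t=5: Δ0=01000010 Δ1=00000010 | 1Δ
t=6: Δ0=00000010 Δ1=01000010 Δ2=01001110 Δ3=01111110 Δ4=01111100 Δ5=01111101 | 5Δ
t=7: Δ0=01111101 Δ1=00111101 | 1Δ
t=8: Δ0=00111101 Δ1=01111101 Δ2=01111001 Δ3=11101001 Δ4=11111011 Δ5=11111000 Δ6=11111001 | 6Δ
t=9: Δ0=11111001 Δ1=10111001 | 1Δ
t=10: Δ0=10111001 Δ1=11111001 Δ2=11110001 Δ3=01110001 Δ4=01100001 Δ5=01100011 Δ6=01100010 Δ7=01000010 | 7Δ
t=11: Δ0=01000010 Δ1=00000010 | 1Δ
t=12: Δ0=00000010 Δ1=01000010 Δ2=01001110 Δ3=01111110 Δ4=01111100 Δ5=01111101 | 5Δ
t=13: Δ0=01111101 Δ1=00111101 | 1Δ
t=14: Δ0=00111101 Δ1=01111101 Δ2=01111001 Δ3=11101001 Δ4=11111011 Δ5=11111000 Δ6=11111001 | 6Δ
t=15: Δ0=11111001 Δ1=10111001 | 1Δ
t=16: Δ0=10111001 Δ1=11111001 Δ2=11110001 Δ3=01110001 Δ4=01100001 Δ5=01100011 Δ6=01100010 Δ7=01000010 | 7Δ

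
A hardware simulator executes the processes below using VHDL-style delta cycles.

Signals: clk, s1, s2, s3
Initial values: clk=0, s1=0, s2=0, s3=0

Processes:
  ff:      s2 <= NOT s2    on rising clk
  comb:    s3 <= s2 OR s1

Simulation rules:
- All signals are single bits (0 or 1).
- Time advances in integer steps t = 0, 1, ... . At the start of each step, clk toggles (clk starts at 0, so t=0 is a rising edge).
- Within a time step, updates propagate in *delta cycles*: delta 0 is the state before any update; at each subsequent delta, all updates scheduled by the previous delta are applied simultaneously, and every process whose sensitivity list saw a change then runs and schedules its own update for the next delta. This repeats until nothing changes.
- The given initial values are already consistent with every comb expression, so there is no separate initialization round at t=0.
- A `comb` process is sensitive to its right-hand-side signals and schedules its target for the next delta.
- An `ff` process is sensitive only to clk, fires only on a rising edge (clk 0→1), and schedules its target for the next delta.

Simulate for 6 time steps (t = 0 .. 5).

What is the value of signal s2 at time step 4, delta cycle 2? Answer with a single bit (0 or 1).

1

t0.Δ0 s3=0 clk=0 s1=0 s2=0
t0.Δ1 s3=0 clk=1 s1=0 s2=0
t0.Δ2 s3=0 clk=1 s1=0 s2=1
t0.Δ3 s3=1 clk=1 s1=0 s2=1
t1.Δ0 s3=1 clk=1 s1=0 s2=1
t1.Δ1 s3=1 clk=0 s1=0 s2=1
t2.Δ0 s3=1 clk=0 s1=0 s2=1
t2.Δ1 s3=1 clk=1 s1=0 s2=1
t2.Δ2 s3=1 clk=1 s1=0 s2=0
t2.Δ3 s3=0 clk=1 s1=0 s2=0
t3.Δ0 s3=0 clk=1 s1=0 s2=0
t3.Δ1 s3=0 clk=0 s1=0 s2=0
t4.Δ0 s3=0 clk=0 s1=0 s2=0
t4.Δ1 s3=0 clk=1 s1=0 s2=0
t4.Δ2 s3=0 clk=1 s1=0 s2=1
t4.Δ3 s3=1 clk=1 s1=0 s2=1
t5.Δ0 s3=1 clk=1 s1=0 s2=1
t5.Δ1 s3=1 clk=0 s1=0 s2=1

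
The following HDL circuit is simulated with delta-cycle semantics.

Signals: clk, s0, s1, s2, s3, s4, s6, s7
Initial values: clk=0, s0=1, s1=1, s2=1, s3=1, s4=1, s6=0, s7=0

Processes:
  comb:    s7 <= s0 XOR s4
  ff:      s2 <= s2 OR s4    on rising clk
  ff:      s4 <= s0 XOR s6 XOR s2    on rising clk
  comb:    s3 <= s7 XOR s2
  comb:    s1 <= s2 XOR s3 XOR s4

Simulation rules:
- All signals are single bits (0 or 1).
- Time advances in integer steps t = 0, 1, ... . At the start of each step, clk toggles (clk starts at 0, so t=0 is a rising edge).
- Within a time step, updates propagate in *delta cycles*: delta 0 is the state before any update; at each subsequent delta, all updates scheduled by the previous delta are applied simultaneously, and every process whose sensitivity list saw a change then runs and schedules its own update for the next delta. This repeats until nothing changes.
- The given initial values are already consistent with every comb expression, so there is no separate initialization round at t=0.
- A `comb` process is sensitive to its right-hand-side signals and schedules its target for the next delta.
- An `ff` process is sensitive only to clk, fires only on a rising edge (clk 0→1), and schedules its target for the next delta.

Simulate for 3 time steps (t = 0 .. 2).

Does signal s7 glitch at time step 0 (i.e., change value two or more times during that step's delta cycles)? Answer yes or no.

[bits: s2,s0,s7,clk,s4,s1,s3,s6]
t=0: Δ0=11001110 Δ1=11011110 Δ2=11010110 Δ3=11110010 Δ4=11110000 Δ5=11110100 | 5Δ
t=1: Δ0=11110100 Δ1=11100100 | 1Δ
t=2: Δ0=11100100 Δ1=11110100 | 1Δ

no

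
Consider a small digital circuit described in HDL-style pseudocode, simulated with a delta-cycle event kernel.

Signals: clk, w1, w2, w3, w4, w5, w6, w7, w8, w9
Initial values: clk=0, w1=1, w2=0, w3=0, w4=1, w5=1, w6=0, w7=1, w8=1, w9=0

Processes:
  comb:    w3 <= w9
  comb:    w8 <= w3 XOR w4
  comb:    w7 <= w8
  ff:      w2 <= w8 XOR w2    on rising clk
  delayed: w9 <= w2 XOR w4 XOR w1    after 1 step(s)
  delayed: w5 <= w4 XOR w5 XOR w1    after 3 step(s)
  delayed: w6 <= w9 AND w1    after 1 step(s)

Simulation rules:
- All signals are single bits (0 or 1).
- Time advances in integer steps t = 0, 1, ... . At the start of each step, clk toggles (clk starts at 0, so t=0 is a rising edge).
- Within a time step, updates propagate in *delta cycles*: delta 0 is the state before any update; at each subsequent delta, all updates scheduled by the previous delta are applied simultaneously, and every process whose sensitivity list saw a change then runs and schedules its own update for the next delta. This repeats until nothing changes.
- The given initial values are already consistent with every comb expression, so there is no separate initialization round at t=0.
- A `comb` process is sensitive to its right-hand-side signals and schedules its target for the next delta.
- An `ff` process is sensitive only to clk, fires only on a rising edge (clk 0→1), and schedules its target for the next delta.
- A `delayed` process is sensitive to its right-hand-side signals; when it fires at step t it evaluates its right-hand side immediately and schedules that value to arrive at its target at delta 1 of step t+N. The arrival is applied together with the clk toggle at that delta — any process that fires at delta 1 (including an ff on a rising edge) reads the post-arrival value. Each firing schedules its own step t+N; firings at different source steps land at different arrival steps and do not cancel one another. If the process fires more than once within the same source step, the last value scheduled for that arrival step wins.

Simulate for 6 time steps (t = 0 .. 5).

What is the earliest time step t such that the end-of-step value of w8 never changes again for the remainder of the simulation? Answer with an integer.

[bits: w3,w7,w2,w6,w9,w4,clk,w8,w5,w1]
t=0: Δ0=0100010111 Δ1=0100011111 Δ2=0110011111 | 2Δ
t=1: Δ0=0110011111 Δ1=0110110111 Δ2=1110110111 Δ3=1110110011 Δ4=1010110011 | 4Δ
t=2: Δ0=1010110011 Δ1=1011111011 | 1Δ
t=3: Δ0=1011111011 Δ1=1011110011 | 1Δ
t=4: Δ0=1011110011 Δ1=1011111011 | 1Δ
t=5: Δ0=1011111011 Δ1=1011110011 | 1Δ

1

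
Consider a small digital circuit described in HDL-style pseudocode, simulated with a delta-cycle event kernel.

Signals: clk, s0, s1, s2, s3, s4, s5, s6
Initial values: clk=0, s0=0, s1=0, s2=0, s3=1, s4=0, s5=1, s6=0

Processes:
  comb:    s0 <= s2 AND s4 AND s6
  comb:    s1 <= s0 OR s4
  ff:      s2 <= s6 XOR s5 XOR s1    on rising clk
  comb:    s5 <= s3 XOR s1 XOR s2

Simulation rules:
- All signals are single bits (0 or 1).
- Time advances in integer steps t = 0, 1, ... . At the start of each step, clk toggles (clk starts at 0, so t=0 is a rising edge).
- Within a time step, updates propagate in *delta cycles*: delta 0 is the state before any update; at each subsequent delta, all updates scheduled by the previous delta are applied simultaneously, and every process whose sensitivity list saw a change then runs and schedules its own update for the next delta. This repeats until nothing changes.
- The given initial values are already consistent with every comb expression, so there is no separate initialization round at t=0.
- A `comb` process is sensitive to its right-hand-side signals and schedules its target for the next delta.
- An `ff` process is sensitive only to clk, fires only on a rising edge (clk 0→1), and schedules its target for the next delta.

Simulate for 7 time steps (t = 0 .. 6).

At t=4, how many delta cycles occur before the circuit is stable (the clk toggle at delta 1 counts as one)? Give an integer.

3

[bits: s5,s6,s2,clk,s1,s4,s0,s3]
t=0: Δ0=10000001 Δ1=10010001 Δ2=10110001 Δ3=00110001 | 3Δ
t=1: Δ0=00110001 Δ1=00100001 | 1Δ
t=2: Δ0=00100001 Δ1=00110001 Δ2=00010001 Δ3=10010001 | 3Δ
t=3: Δ0=10010001 Δ1=10000001 | 1Δ
t=4: Δ0=10000001 Δ1=10010001 Δ2=10110001 Δ3=00110001 | 3Δ
t=5: Δ0=00110001 Δ1=00100001 | 1Δ
t=6: Δ0=00100001 Δ1=00110001 Δ2=00010001 Δ3=10010001 | 3Δ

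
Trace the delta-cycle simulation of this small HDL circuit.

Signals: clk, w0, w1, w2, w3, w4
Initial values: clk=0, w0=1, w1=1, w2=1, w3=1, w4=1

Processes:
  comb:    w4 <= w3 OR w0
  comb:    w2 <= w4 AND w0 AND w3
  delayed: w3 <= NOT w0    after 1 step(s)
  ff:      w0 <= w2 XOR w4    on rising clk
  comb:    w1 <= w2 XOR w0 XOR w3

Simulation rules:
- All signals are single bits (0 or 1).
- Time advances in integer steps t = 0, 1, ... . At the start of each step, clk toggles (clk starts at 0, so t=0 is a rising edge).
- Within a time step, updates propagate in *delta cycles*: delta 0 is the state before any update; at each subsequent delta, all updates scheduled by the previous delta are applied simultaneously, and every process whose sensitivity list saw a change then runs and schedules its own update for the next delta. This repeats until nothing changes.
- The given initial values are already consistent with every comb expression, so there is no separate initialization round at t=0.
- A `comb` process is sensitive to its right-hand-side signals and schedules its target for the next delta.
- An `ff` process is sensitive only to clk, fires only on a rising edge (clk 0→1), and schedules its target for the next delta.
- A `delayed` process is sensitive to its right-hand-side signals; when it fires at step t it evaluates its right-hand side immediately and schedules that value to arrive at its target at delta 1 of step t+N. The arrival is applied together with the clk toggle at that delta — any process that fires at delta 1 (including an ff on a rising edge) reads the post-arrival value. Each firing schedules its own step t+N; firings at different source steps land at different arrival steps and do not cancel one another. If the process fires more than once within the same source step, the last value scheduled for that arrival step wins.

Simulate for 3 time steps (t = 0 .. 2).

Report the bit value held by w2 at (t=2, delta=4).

[bits: w2,clk,w1,w3,w4,w0]
t=0: Δ0=101111 Δ1=111111 Δ2=111110 Δ3=010110 Δ4=011110 | 4Δ
t=1: Δ0=011110 Δ1=001110 | 1Δ
t=2: Δ0=001110 Δ1=011110 Δ2=011111 Δ3=110111 Δ4=111111 | 4Δ

1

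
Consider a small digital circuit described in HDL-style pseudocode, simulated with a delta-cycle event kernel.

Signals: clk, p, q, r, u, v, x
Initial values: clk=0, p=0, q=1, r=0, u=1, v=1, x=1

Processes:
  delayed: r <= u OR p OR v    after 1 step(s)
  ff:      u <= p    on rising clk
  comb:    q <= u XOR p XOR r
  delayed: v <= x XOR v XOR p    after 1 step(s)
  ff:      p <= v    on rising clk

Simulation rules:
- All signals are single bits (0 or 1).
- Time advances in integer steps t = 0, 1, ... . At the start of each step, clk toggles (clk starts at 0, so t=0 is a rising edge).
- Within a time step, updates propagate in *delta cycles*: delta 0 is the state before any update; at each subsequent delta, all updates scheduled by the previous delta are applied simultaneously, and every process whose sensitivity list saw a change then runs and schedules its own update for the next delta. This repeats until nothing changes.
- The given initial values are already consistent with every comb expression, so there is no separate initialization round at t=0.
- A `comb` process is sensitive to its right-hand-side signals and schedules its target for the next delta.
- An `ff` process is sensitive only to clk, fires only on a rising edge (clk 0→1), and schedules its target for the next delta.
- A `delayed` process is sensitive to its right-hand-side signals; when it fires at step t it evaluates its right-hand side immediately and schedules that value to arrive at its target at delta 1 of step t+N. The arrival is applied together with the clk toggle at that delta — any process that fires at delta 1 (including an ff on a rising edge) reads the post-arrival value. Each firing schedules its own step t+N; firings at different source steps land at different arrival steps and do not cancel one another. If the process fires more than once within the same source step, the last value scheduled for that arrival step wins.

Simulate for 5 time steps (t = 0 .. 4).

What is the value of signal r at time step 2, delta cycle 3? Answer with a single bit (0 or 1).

t0.Δ0 v=1 x=1 clk=0 u=1 r=0 q=1 p=0
t0.Δ1 v=1 x=1 clk=1 u=1 r=0 q=1 p=0
t0.Δ2 v=1 x=1 clk=1 u=0 r=0 q=1 p=1
t1.Δ0 v=1 x=1 clk=1 u=0 r=0 q=1 p=1
t1.Δ1 v=1 x=1 clk=0 u=0 r=1 q=1 p=1
t1.Δ2 v=1 x=1 clk=0 u=0 r=1 q=0 p=1
t2.Δ0 v=1 x=1 clk=0 u=0 r=1 q=0 p=1
t2.Δ1 v=1 x=1 clk=1 u=0 r=1 q=0 p=1
t2.Δ2 v=1 x=1 clk=1 u=1 r=1 q=0 p=1
t2.Δ3 v=1 x=1 clk=1 u=1 r=1 q=1 p=1
t3.Δ0 v=1 x=1 clk=1 u=1 r=1 q=1 p=1
t3.Δ1 v=1 x=1 clk=0 u=1 r=1 q=1 p=1
t4.Δ0 v=1 x=1 clk=0 u=1 r=1 q=1 p=1
t4.Δ1 v=1 x=1 clk=1 u=1 r=1 q=1 p=1

1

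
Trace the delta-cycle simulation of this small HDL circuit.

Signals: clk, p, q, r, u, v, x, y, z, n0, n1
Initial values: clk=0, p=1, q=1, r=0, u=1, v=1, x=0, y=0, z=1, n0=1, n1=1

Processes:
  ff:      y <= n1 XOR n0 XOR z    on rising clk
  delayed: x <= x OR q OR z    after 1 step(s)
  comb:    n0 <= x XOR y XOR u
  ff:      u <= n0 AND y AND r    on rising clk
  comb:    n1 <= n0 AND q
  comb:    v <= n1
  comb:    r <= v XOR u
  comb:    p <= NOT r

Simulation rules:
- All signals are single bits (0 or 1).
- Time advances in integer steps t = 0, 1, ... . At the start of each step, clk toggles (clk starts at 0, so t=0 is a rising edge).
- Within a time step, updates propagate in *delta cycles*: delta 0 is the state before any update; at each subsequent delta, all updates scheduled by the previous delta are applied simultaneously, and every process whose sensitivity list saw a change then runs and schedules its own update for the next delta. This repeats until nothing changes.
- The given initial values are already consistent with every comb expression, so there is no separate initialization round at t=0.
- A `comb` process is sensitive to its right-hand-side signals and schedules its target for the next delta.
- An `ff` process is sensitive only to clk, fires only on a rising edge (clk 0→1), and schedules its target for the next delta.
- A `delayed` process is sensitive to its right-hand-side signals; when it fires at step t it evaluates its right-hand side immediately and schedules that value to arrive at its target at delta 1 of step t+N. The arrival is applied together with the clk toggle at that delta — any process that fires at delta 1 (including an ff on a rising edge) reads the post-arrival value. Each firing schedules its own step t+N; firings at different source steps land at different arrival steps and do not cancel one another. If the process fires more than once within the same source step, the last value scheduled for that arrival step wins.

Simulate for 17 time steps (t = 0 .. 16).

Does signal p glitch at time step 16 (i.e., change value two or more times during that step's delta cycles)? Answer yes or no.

yes

t=0 Δ0: x=0 r=0 n0=1 y=0 n1=1 q=1 u=1 z=1 p=1 clk=0 v=1
  Δ1: clk:0→1
  Δ2: y:0→1, u:1→0
  Δ3: r:0→1
  Δ4: p:1→0
  (4Δ to stable)
t=1 Δ0: x=0 r=1 n0=1 y=1 n1=1 q=1 u=0 z=1 p=0 clk=1 v=1
  Δ1: clk:1→0
  (1Δ to stable)
t=2 Δ0: x=0 r=1 n0=1 y=1 n1=1 q=1 u=0 z=1 p=0 clk=0 v=1
  Δ1: clk:0→1
  Δ2: u:0→1
  Δ3: r:1→0, n0:1→0
  Δ4: n1:1→0, p:0→1
  Δ5: v:1→0
  Δ6: r:0→1
  Δ7: p:1→0
  (7Δ to stable)
t=3 Δ0: x=0 r=1 n0=0 y=1 n1=0 q=1 u=1 z=1 p=0 clk=1 v=0
  Δ1: clk:1→0
  (1Δ to stable)
t=4 Δ0: x=0 r=1 n0=0 y=1 n1=0 q=1 u=1 z=1 p=0 clk=0 v=0
  Δ1: clk:0→1
  Δ2: u:1→0
  Δ3: r:1→0, n0:0→1
  Δ4: n1:0→1, p:0→1
  Δ5: v:0→1
  Δ6: r:0→1
  Δ7: p:1→0
  (7Δ to stable)
t=5 Δ0: x=0 r=1 n0=1 y=1 n1=1 q=1 u=0 z=1 p=0 clk=1 v=1
  Δ1: clk:1→0
  (1Δ to stable)
t=6 Δ0: x=0 r=1 n0=1 y=1 n1=1 q=1 u=0 z=1 p=0 clk=0 v=1
  Δ1: clk:0→1
  Δ2: u:0→1
  Δ3: r:1→0, n0:1→0
  Δ4: n1:1→0, p:0→1
  Δ5: v:1→0
  Δ6: r:0→1
  Δ7: p:1→0
  (7Δ to stable)
t=7 Δ0: x=0 r=1 n0=0 y=1 n1=0 q=1 u=1 z=1 p=0 clk=1 v=0
  Δ1: clk:1→0
  (1Δ to stable)
t=8 Δ0: x=0 r=1 n0=0 y=1 n1=0 q=1 u=1 z=1 p=0 clk=0 v=0
  Δ1: clk:0→1
  Δ2: u:1→0
  Δ3: r:1→0, n0:0→1
  Δ4: n1:0→1, p:0→1
  Δ5: v:0→1
  Δ6: r:0→1
  Δ7: p:1→0
  (7Δ to stable)
t=9 Δ0: x=0 r=1 n0=1 y=1 n1=1 q=1 u=0 z=1 p=0 clk=1 v=1
  Δ1: clk:1→0
  (1Δ to stable)
t=10 Δ0: x=0 r=1 n0=1 y=1 n1=1 q=1 u=0 z=1 p=0 clk=0 v=1
  Δ1: clk:0→1
  Δ2: u:0→1
  Δ3: r:1→0, n0:1→0
  Δ4: n1:1→0, p:0→1
  Δ5: v:1→0
  Δ6: r:0→1
  Δ7: p:1→0
  (7Δ to stable)
t=11 Δ0: x=0 r=1 n0=0 y=1 n1=0 q=1 u=1 z=1 p=0 clk=1 v=0
  Δ1: clk:1→0
  (1Δ to stable)
t=12 Δ0: x=0 r=1 n0=0 y=1 n1=0 q=1 u=1 z=1 p=0 clk=0 v=0
  Δ1: clk:0→1
  Δ2: u:1→0
  Δ3: r:1→0, n0:0→1
  Δ4: n1:0→1, p:0→1
  Δ5: v:0→1
  Δ6: r:0→1
  Δ7: p:1→0
  (7Δ to stable)
t=13 Δ0: x=0 r=1 n0=1 y=1 n1=1 q=1 u=0 z=1 p=0 clk=1 v=1
  Δ1: clk:1→0
  (1Δ to stable)
t=14 Δ0: x=0 r=1 n0=1 y=1 n1=1 q=1 u=0 z=1 p=0 clk=0 v=1
  Δ1: clk:0→1
  Δ2: u:0→1
  Δ3: r:1→0, n0:1→0
  Δ4: n1:1→0, p:0→1
  Δ5: v:1→0
  Δ6: r:0→1
  Δ7: p:1→0
  (7Δ to stable)
t=15 Δ0: x=0 r=1 n0=0 y=1 n1=0 q=1 u=1 z=1 p=0 clk=1 v=0
  Δ1: clk:1→0
  (1Δ to stable)
t=16 Δ0: x=0 r=1 n0=0 y=1 n1=0 q=1 u=1 z=1 p=0 clk=0 v=0
  Δ1: clk:0→1
  Δ2: u:1→0
  Δ3: r:1→0, n0:0→1
  Δ4: n1:0→1, p:0→1
  Δ5: v:0→1
  Δ6: r:0→1
  Δ7: p:1→0
  (7Δ to stable)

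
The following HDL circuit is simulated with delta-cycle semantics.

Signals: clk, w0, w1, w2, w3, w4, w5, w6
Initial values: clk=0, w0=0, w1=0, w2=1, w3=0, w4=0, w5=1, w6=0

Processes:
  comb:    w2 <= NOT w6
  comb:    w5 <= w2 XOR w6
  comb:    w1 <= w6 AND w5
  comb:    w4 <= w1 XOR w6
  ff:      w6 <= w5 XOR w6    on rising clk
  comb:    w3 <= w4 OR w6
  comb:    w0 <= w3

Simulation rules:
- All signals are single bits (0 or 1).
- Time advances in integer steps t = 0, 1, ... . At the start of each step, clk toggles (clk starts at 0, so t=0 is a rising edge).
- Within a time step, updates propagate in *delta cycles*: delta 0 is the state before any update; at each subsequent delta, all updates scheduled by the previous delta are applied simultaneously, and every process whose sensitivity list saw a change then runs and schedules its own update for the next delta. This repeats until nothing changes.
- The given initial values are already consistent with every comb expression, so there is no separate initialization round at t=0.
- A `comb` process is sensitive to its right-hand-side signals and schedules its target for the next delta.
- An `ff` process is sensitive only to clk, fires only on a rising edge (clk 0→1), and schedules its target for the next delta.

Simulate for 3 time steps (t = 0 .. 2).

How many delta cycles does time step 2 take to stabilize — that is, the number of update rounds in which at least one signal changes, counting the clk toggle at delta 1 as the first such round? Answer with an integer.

6

t=0 Δ0: w4=0 w6=0 w2=1 w0=0 w5=1 clk=0 w3=0 w1=0
  Δ1: clk:0→1
  Δ2: w6:0→1
  Δ3: w4:0→1, w2:1→0, w5:1→0, w3:0→1, w1:0→1
  Δ4: w4:1→0, w0:0→1, w5:0→1, w1:1→0
  Δ5: w4:0→1, w1:0→1
  Δ6: w4:1→0
  (6Δ to stable)
t=1 Δ0: w4=0 w6=1 w2=0 w0=1 w5=1 clk=1 w3=1 w1=1
  Δ1: clk:1→0
  (1Δ to stable)
t=2 Δ0: w4=0 w6=1 w2=0 w0=1 w5=1 clk=0 w3=1 w1=1
  Δ1: clk:0→1
  Δ2: w6:1→0
  Δ3: w4:0→1, w2:0→1, w5:1→0, w3:1→0, w1:1→0
  Δ4: w4:1→0, w0:1→0, w5:0→1, w3:0→1
  Δ5: w0:0→1, w3:1→0
  Δ6: w0:1→0
  (6Δ to stable)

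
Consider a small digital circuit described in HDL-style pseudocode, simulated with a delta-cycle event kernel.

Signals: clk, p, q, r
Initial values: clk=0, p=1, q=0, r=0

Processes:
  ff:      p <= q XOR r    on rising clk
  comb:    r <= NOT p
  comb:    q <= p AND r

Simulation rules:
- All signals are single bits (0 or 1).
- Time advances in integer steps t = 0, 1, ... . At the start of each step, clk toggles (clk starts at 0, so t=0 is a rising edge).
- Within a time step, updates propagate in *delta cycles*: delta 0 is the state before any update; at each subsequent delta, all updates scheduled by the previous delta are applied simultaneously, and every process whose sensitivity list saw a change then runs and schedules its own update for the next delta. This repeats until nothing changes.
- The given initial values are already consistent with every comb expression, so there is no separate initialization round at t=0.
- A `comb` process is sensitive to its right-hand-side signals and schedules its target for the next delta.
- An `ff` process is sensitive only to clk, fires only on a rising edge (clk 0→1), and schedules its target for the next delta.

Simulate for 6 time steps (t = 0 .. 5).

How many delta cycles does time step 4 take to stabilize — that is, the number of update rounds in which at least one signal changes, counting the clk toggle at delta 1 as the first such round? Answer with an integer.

3

t=0 Δ0: r=0 p=1 clk=0 q=0
  Δ1: clk:0→1
  Δ2: p:1→0
  Δ3: r:0→1
  (3Δ to stable)
t=1 Δ0: r=1 p=0 clk=1 q=0
  Δ1: clk:1→0
  (1Δ to stable)
t=2 Δ0: r=1 p=0 clk=0 q=0
  Δ1: clk:0→1
  Δ2: p:0→1
  Δ3: r:1→0, q:0→1
  Δ4: q:1→0
  (4Δ to stable)
t=3 Δ0: r=0 p=1 clk=1 q=0
  Δ1: clk:1→0
  (1Δ to stable)
t=4 Δ0: r=0 p=1 clk=0 q=0
  Δ1: clk:0→1
  Δ2: p:1→0
  Δ3: r:0→1
  (3Δ to stable)
t=5 Δ0: r=1 p=0 clk=1 q=0
  Δ1: clk:1→0
  (1Δ to stable)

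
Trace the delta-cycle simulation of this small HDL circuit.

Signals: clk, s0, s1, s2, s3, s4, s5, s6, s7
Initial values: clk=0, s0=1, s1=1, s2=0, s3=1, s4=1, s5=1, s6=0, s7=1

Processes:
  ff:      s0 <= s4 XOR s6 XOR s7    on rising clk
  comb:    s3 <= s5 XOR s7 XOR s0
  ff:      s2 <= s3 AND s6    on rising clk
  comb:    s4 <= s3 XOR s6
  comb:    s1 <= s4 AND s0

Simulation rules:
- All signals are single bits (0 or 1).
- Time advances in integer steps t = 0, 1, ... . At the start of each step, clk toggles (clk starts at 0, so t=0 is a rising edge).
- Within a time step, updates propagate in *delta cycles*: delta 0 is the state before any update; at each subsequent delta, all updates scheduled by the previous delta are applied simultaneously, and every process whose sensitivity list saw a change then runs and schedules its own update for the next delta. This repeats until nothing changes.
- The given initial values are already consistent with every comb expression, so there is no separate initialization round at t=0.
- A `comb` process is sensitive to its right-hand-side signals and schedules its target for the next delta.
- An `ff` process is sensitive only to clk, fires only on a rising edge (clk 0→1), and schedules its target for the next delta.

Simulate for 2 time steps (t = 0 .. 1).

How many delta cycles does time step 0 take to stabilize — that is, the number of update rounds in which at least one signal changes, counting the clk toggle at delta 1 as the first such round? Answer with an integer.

t=0 Δ0: s1=1 s0=1 s6=0 s5=1 s4=1 s7=1 clk=0 s2=0 s3=1
  Δ1: clk:0→1
  Δ2: s0:1→0
  Δ3: s1:1→0, s3:1→0
  Δ4: s4:1→0
  (4Δ to stable)
t=1 Δ0: s1=0 s0=0 s6=0 s5=1 s4=0 s7=1 clk=1 s2=0 s3=0
  Δ1: clk:1→0
  (1Δ to stable)

4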